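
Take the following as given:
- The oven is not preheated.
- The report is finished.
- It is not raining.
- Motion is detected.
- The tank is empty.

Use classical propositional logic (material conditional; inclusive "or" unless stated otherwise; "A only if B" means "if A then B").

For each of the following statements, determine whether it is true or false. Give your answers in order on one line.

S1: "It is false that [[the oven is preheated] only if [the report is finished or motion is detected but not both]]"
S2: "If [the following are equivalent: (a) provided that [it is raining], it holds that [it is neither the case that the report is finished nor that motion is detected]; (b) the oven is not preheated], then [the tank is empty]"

S1 false; S2 true

Let Q = "the oven is preheated" (F), V = "the report is finished" (T), H = "motion is detected" (T), W = "it is raining" (F), M = "the tank is full" (F).

S1: This is ~(Q -> (V xor H)).

V xor H = T xor T = F
Q -> (V xor H) = F -> F = T
~(Q -> (V xor H)) = ~T = F
Hence S1 is false.

S2: In symbols: ((W -> (V nor H)) <-> ~Q) -> ~M

V nor H = T nor T = F
W -> (V nor H) = F -> F = T
~Q = ~F = T
(W -> (V nor H)) <-> ~Q = T <-> T = T
~M = ~F = T
((W -> (V nor H)) <-> ~Q) -> ~M = T -> T = T
So S2 is true.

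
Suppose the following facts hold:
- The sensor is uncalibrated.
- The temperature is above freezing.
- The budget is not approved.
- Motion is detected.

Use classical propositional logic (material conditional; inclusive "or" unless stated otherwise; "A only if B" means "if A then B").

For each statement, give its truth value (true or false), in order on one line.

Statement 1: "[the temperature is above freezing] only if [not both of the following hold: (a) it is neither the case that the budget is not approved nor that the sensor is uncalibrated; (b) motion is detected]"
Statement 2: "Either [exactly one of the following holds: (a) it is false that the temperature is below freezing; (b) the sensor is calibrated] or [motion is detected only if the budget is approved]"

Statement 1 T; Statement 2 T

Let Q = "the temperature is below freezing" (F), R = "the budget is approved" (F), P = "the sensor is calibrated" (F), S = "motion is detected" (T).

Statement 1: Parsed as ~Q -> ((~R nor ~P) nand S)

~Q = ~F = T
~R = ~F = T
~P = ~F = T
~R nor ~P = T nor T = F
(~R nor ~P) nand S = F nand T = T
~Q -> ((~R nor ~P) nand S) = T -> T = T
So Statement 1 is true.

Statement 2: Formalization: (~Q xor P) | (S -> R)

~Q = ~F = T
~Q xor P = T xor F = T
S -> R = T -> F = F
(~Q xor P) | (S -> R) = T | F = T
So Statement 2 is true.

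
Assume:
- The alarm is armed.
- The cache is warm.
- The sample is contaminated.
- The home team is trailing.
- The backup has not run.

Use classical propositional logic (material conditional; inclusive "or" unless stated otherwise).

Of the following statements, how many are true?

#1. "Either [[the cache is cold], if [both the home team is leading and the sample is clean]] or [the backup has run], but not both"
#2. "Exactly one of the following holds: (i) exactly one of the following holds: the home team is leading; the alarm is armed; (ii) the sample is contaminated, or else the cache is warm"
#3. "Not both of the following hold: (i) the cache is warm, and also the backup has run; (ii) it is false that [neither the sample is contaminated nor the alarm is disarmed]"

Let R = "the home team is leading" (False), Q = "the sample is contaminated" (True), H = "the cache is warm" (True), S = "the backup has run" (False), D = "the alarm is armed" (True).

#1: Formalization: ((R and not Q) -> not H) xor S

not Q = not True = False
R and not Q = False and False = False
not H = not True = False
(R and not Q) -> not H = False -> False = True
((R and not Q) -> not H) xor S = True xor False = True
So #1 is true.

#2: Formalization: (R xor D) xor (Q or H)

R xor D = False xor True = True
Q or H = True or True = True
(R xor D) xor (Q or H) = True xor True = False
Hence #2 is false.

#3: Formalization: (H and S) nand not (Q nor not D)

H and S = True and False = False
not D = not True = False
Q nor not D = True nor False = False
not (Q nor not D) = not False = True
(H and S) nand not (Q nor not D) = False nand True = True
Thus #3 is true.

True statements: 2 (#1, #3).

2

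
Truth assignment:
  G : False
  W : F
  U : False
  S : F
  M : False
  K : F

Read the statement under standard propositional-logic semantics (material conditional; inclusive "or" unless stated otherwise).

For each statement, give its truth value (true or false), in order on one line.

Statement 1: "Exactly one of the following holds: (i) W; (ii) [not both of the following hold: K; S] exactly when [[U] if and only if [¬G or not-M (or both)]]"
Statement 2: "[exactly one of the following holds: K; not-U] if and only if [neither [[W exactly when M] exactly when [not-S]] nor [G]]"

Statement 1: This is W xor ((K nand S) iff (U iff (not G or not M))).

K nand S = False nand False = True
not G = not False = True
not M = not False = True
not G or not M = True or True = True
U iff (not G or not M) = False iff True = False
(K nand S) iff (U iff (not G or not M)) = True iff False = False
W xor ((K nand S) iff (U iff (not G or not M))) = False xor False = False
So Statement 1 is false.

Statement 2: This is (K xor not U) iff (((W iff M) iff not S) nor G).

not U = not False = True
K xor not U = False xor True = True
W iff M = False iff False = True
not S = not False = True
(W iff M) iff not S = True iff True = True
((W iff M) iff not S) nor G = True nor False = False
(K xor not U) iff (((W iff M) iff not S) nor G) = True iff False = False
So Statement 2 is false.

Statement 1 F, Statement 2 F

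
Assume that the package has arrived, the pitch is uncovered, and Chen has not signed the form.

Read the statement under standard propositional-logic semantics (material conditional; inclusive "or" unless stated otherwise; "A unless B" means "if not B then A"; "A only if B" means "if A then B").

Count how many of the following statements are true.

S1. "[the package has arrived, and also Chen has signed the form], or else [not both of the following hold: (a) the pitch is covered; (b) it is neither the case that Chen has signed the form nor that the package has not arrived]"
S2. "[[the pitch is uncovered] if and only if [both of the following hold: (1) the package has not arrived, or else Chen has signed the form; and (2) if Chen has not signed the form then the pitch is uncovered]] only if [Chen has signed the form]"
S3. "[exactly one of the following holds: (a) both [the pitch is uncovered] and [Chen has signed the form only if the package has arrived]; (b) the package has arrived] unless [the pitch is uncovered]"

3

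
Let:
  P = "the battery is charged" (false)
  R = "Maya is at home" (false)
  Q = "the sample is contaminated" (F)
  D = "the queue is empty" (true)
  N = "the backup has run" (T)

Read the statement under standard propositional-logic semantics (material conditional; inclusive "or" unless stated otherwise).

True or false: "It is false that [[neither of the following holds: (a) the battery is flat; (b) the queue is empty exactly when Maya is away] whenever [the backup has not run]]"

The statement is false.

Values: N=T, P=F, D=T, R=F.
Formalization: ~(~N -> (~P nor (D <-> ~R)))

~N = ~T = F
~P = ~F = T
~R = ~F = T
D <-> ~R = T <-> T = T
~P nor (D <-> ~R) = T nor T = F
~N -> (~P nor (D <-> ~R)) = F -> F = T
~(~N -> (~P nor (D <-> ~R))) = ~T = F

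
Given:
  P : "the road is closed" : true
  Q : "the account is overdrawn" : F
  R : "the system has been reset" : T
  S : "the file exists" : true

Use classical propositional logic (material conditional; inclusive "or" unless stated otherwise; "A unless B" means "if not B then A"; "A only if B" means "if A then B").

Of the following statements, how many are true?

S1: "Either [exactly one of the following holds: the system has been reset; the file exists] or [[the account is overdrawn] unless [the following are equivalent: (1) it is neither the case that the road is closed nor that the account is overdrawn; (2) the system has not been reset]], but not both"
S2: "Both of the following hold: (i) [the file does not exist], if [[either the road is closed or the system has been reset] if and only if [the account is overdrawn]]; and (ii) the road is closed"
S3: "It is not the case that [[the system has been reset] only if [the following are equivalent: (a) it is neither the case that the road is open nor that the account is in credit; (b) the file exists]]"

S1: Formalization: (R xor S) xor (Q | ((P nor Q) <-> ~R))

R xor S = T xor T = F
P nor Q = T nor F = F
~R = ~T = F
(P nor Q) <-> ~R = F <-> F = T
Q | ((P nor Q) <-> ~R) = F | T = T
(R xor S) xor (Q | ((P nor Q) <-> ~R)) = F xor T = T
So S1 is true.

S2: Parsed as (((P | R) <-> Q) -> ~S) & P

P | R = T | T = T
(P | R) <-> Q = T <-> F = F
~S = ~T = F
((P | R) <-> Q) -> ~S = F -> F = T
(((P | R) <-> Q) -> ~S) & P = T & T = T
So S2 is true.

S3: Parsed as ~(R -> ((~P nor ~Q) <-> S))

~P = ~T = F
~Q = ~F = T
~P nor ~Q = F nor T = F
(~P nor ~Q) <-> S = F <-> T = F
R -> ((~P nor ~Q) <-> S) = T -> F = F
~(R -> ((~P nor ~Q) <-> S)) = ~F = T
So S3 is true.

3 of the 3 statements are true (S1, S2, S3).

3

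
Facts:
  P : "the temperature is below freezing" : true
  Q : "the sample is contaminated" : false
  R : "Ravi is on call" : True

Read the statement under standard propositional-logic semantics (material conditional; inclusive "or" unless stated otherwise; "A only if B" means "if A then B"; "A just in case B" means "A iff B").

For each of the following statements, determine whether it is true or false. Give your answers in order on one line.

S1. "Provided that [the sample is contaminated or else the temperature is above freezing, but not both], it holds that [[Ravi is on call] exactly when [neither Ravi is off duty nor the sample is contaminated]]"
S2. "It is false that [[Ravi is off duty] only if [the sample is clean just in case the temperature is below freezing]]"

S1 True; S2 False

S1: Formalization: (Q xor not P) -> (R iff (not R nor Q))

not P = not True = False
Q xor not P = False xor False = False
not R = not True = False
not R nor Q = False nor False = True
R iff (not R nor Q) = True iff True = True
(Q xor not P) -> (R iff (not R nor Q)) = False -> True = True
Hence S1 is true.

S2: In symbols: not (not R -> (not Q iff P))

not R = not True = False
not Q = not False = True
not Q iff P = True iff True = True
not R -> (not Q iff P) = False -> True = True
not (not R -> (not Q iff P)) = not True = False
So S2 is false.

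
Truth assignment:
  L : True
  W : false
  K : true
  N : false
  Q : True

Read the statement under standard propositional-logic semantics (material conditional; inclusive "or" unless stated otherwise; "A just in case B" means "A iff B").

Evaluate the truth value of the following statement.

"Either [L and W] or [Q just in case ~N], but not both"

True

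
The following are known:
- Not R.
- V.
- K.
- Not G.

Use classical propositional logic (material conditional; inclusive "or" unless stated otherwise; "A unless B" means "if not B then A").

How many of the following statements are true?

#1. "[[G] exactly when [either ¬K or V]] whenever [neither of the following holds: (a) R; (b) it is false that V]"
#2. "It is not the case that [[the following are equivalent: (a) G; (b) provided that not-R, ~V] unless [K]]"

0

#1: In symbols: (R nor not V) -> (G iff (not K or V))

not V = not True = False
R nor not V = False nor False = True
not K = not True = False
not K or V = False or True = True
G iff (not K or V) = False iff True = False
(R nor not V) -> (G iff (not K or V)) = True -> False = False
Thus #1 is false.

#2: Parsed as not ((G iff (not R -> not V)) or K)

not R = not False = True
not V = not True = False
not R -> not V = True -> False = False
G iff (not R -> not V) = False iff False = True
(G iff (not R -> not V)) or K = True or True = True
not ((G iff (not R -> not V)) or K) = not True = False
So #2 is false.

0 of the 2 statements are true (none).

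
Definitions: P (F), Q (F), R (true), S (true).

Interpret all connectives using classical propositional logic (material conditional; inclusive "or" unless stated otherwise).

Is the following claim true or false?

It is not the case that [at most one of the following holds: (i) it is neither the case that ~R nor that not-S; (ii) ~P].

Values: R=T, S=T, P=F.
In symbols: ¬((¬R ↓ ¬S) ↑ ¬P)

¬R = ¬T = F
¬S = ¬T = F
¬R ↓ ¬S = F ↓ F = T
¬P = ¬F = T
(¬R ↓ ¬S) ↑ ¬P = T ↑ T = F
¬((¬R ↓ ¬S) ↑ ¬P) = ¬F = T

true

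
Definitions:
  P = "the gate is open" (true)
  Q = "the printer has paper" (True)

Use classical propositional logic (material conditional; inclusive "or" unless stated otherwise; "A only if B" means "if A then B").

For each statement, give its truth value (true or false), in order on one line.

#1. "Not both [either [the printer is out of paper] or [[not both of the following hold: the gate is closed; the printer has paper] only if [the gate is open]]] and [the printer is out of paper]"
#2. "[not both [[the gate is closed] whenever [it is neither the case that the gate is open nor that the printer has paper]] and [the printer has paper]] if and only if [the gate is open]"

#1 True, #2 False

#1: This is (¬Q ∨ ((¬P ↑ Q) → P)) ↑ ¬Q.

¬Q = ¬T = F
¬P = ¬T = F
¬P ↑ Q = F ↑ T = T
(¬P ↑ Q) → P = T → T = T
¬Q ∨ ((¬P ↑ Q) → P) = F ∨ T = T
¬Q = ¬T = F
(¬Q ∨ ((¬P ↑ Q) → P)) ↑ ¬Q = T ↑ F = T
Thus #1 is true.

#2: This is (((P ↓ Q) → ¬P) ↑ Q) ↔ P.

P ↓ Q = T ↓ T = F
¬P = ¬T = F
(P ↓ Q) → ¬P = F → F = T
((P ↓ Q) → ¬P) ↑ Q = T ↑ T = F
(((P ↓ Q) → ¬P) ↑ Q) ↔ P = F ↔ T = F
Thus #2 is false.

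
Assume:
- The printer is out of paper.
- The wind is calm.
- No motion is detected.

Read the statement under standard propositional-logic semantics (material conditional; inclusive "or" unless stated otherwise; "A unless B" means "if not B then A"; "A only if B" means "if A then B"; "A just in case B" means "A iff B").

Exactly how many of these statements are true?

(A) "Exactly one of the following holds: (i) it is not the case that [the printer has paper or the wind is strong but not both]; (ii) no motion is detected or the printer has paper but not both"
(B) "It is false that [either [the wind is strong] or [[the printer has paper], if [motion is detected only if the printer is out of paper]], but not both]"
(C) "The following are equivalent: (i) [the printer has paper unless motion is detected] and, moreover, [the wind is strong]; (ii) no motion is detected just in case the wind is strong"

Let P = "the printer has paper" (F), Q = "the wind is strong" (F), R = "motion is detected" (F).

(A): This is ¬(P ⊕ Q) ⊕ (¬R ⊕ P).

P ⊕ Q = F ⊕ F = F
¬(P ⊕ Q) = ¬F = T
¬R = ¬F = T
¬R ⊕ P = T ⊕ F = T
¬(P ⊕ Q) ⊕ (¬R ⊕ P) = T ⊕ T = F
Thus (A) is false.

(B): This is ¬(Q ⊕ ((R → ¬P) → P)).

¬P = ¬F = T
R → ¬P = F → T = T
(R → ¬P) → P = T → F = F
Q ⊕ ((R → ¬P) → P) = F ⊕ F = F
¬(Q ⊕ ((R → ¬P) → P)) = ¬F = T
Hence (B) is true.

(C): In symbols: ((P ∨ R) ∧ Q) ↔ (¬R ↔ Q)

P ∨ R = F ∨ F = F
(P ∨ R) ∧ Q = F ∧ F = F
¬R = ¬F = T
¬R ↔ Q = T ↔ F = F
((P ∨ R) ∧ Q) ↔ (¬R ↔ Q) = F ↔ F = T
Thus (C) is true.

True statements: 2 ((B), (C)).

2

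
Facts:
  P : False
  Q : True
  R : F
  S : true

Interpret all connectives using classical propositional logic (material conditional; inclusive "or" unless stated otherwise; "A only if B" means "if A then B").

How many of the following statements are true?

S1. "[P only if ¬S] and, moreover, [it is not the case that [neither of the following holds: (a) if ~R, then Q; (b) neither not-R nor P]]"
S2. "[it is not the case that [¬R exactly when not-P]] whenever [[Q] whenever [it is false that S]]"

1

S1: Formalization: (P -> ~S) & ~((~R -> Q) nor (~R nor P))

~S = ~T = F
P -> ~S = F -> F = T
~R = ~F = T
~R -> Q = T -> T = T
~R = ~F = T
~R nor P = T nor F = F
(~R -> Q) nor (~R nor P) = T nor F = F
~((~R -> Q) nor (~R nor P)) = ~F = T
(P -> ~S) & ~((~R -> Q) nor (~R nor P)) = T & T = T
Hence S1 is true.

S2: Parsed as (~S -> Q) -> ~(~R <-> ~P)

~S = ~T = F
~S -> Q = F -> T = T
~R = ~F = T
~P = ~F = T
~R <-> ~P = T <-> T = T
~(~R <-> ~P) = ~T = F
(~S -> Q) -> ~(~R <-> ~P) = T -> F = F
Thus S2 is false.

True statements: 1 (S1).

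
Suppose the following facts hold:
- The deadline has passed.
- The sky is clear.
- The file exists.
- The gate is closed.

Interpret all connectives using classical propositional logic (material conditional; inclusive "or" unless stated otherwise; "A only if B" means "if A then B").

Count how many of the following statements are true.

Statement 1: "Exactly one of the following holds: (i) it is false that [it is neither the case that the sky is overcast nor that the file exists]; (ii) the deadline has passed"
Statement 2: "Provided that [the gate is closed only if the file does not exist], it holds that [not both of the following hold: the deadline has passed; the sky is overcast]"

1

Let N = "the sky is overcast" (F), K = "the file exists" (T), U = "the deadline has passed" (T), S = "the gate is open" (F).

Statement 1: In symbols: ~(N nor K) xor U

N nor K = F nor T = F
~(N nor K) = ~F = T
~(N nor K) xor U = T xor T = F
Thus Statement 1 is false.

Statement 2: This is (~S -> ~K) -> (U nand N).

~S = ~F = T
~K = ~T = F
~S -> ~K = T -> F = F
U nand N = T nand F = T
(~S -> ~K) -> (U nand N) = F -> T = T
So Statement 2 is true.

True statements: 1.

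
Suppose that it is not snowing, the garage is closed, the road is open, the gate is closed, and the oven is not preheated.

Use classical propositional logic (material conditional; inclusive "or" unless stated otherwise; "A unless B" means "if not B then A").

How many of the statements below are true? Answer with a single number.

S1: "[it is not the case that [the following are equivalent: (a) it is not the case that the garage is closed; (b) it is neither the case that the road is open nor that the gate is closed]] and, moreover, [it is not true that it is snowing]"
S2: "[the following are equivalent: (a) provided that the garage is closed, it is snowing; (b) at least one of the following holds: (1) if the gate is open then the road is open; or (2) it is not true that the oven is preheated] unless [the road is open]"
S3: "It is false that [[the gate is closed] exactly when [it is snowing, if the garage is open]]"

Let S = "the garage is closed" (True), H = "the road is closed" (False), W = "the gate is open" (False), N = "it is snowing" (False), D = "the oven is preheated" (False).

S1: Formalization: not (not S iff (not H nor not W)) and not N

not S = not True = False
not H = not False = True
not W = not False = True
not H nor not W = True nor True = False
not S iff (not H nor not W) = False iff False = True
not (not S iff (not H nor not W)) = not True = False
not N = not False = True
not (not S iff (not H nor not W)) and not N = False and True = False
Hence S1 is false.

S2: In symbols: ((S -> N) iff ((W -> not H) or not D)) or not H

S -> N = True -> False = False
not H = not False = True
W -> not H = False -> True = True
not D = not False = True
(W -> not H) or not D = True or True = True
(S -> N) iff ((W -> not H) or not D) = False iff True = False
not H = not False = True
((S -> N) iff ((W -> not H) or not D)) or not H = False or True = True
Thus S2 is true.

S3: Formalization: not (not W iff (not S -> N))

not W = not False = True
not S = not True = False
not S -> N = False -> False = True
not W iff (not S -> N) = True iff True = True
not (not W iff (not S -> N)) = not True = False
So S3 is false.

True statements: 1 (S2).

1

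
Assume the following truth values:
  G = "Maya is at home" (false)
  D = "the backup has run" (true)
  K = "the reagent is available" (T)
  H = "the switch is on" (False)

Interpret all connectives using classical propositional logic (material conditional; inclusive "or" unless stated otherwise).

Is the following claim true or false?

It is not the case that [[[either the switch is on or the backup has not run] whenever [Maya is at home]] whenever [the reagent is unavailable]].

false

In symbols: not (not K -> (G -> (H or not D)))

not K = not True = False
not D = not True = False
H or not D = False or False = False
G -> (H or not D) = False -> False = True
not K -> (G -> (H or not D)) = False -> True = True
not (not K -> (G -> (H or not D))) = not True = False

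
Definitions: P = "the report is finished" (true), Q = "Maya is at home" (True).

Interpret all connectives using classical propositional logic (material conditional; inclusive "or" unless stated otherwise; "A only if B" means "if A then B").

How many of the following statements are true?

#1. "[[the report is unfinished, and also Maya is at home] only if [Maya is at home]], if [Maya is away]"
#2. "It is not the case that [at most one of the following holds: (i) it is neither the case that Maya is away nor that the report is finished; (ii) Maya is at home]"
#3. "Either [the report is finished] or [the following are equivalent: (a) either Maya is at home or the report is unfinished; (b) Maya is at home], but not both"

1

#1: Formalization: ¬Q → ((¬P ∧ Q) → Q)

¬Q = ¬T = F
¬P = ¬T = F
¬P ∧ Q = F ∧ T = F
(¬P ∧ Q) → Q = F → T = T
¬Q → ((¬P ∧ Q) → Q) = F → T = T
So #1 is true.

#2: This is ¬((¬Q ↓ P) ↑ Q).

¬Q = ¬T = F
¬Q ↓ P = F ↓ T = F
(¬Q ↓ P) ↑ Q = F ↑ T = T
¬((¬Q ↓ P) ↑ Q) = ¬T = F
Thus #2 is false.

#3: Parsed as P ⊕ ((Q ∨ ¬P) ↔ Q)

¬P = ¬T = F
Q ∨ ¬P = T ∨ F = T
(Q ∨ ¬P) ↔ Q = T ↔ T = T
P ⊕ ((Q ∨ ¬P) ↔ Q) = T ⊕ T = F
Thus #3 is false.

True statements: 1.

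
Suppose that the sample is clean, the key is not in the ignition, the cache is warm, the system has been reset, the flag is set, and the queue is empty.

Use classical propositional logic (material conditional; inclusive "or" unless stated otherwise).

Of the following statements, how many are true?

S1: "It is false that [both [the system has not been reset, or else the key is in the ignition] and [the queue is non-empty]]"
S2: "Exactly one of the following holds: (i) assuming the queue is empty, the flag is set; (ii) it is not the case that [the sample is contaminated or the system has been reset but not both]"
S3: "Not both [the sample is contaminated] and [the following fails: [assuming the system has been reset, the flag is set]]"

3

Let S = "the system has been reset" (T), Q = "the key is in the ignition" (F), V = "the queue is empty" (T), U = "the flag is set" (T), P = "the sample is contaminated" (F).

S1: In symbols: ~((~S | Q) & ~V)

~S = ~T = F
~S | Q = F | F = F
~V = ~T = F
(~S | Q) & ~V = F & F = F
~((~S | Q) & ~V) = ~F = T
So S1 is true.

S2: In symbols: (V -> U) xor ~(P xor S)

V -> U = T -> T = T
P xor S = F xor T = T
~(P xor S) = ~T = F
(V -> U) xor ~(P xor S) = T xor F = T
Thus S2 is true.

S3: Parsed as P nand ~(S -> U)

S -> U = T -> T = T
~(S -> U) = ~T = F
P nand ~(S -> U) = F nand F = T
So S3 is true.

Count: 3.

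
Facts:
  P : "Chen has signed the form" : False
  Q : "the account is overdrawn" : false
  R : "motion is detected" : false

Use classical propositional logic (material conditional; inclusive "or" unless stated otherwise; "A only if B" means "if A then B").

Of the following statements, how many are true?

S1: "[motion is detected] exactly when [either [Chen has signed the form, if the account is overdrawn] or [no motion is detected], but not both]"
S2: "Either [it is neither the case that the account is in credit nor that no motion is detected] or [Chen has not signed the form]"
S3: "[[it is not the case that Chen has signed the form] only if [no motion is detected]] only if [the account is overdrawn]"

S1: Parsed as R <-> ((Q -> P) xor ~R)

Q -> P = F -> F = T
~R = ~F = T
(Q -> P) xor ~R = T xor T = F
R <-> ((Q -> P) xor ~R) = F <-> F = T
So S1 is true.

S2: Formalization: (~Q nor ~R) | ~P

~Q = ~F = T
~R = ~F = T
~Q nor ~R = T nor T = F
~P = ~F = T
(~Q nor ~R) | ~P = F | T = T
Hence S2 is true.

S3: Parsed as (~P -> ~R) -> Q

~P = ~F = T
~R = ~F = T
~P -> ~R = T -> T = T
(~P -> ~R) -> Q = T -> F = F
Hence S3 is false.

Count: 2.

2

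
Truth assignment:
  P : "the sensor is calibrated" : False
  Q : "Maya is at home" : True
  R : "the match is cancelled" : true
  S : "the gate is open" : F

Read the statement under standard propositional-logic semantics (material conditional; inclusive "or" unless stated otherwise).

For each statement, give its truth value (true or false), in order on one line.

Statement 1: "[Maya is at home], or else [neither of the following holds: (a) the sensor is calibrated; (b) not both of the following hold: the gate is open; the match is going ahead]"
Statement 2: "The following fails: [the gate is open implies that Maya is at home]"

Statement 1 T; Statement 2 F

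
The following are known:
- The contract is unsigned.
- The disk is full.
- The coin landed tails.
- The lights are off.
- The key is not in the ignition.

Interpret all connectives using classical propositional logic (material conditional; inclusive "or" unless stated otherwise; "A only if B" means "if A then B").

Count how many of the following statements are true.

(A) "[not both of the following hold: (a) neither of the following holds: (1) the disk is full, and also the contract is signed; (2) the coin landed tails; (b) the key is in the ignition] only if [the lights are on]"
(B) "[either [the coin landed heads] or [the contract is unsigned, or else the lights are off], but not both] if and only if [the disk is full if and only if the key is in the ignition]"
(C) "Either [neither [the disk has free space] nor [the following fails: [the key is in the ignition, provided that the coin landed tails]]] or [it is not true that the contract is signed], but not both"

1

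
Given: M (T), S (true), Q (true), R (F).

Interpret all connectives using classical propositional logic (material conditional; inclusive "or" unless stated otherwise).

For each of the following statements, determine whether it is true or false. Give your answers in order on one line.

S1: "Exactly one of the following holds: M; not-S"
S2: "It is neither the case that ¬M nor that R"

S1: This is M xor ~S.

~S = ~T = F
M xor ~S = T xor F = T
Hence S1 is true.

S2: In symbols: ~M nor R

~M = ~T = F
~M nor R = F nor F = T
Thus S2 is true.

S1 T; S2 T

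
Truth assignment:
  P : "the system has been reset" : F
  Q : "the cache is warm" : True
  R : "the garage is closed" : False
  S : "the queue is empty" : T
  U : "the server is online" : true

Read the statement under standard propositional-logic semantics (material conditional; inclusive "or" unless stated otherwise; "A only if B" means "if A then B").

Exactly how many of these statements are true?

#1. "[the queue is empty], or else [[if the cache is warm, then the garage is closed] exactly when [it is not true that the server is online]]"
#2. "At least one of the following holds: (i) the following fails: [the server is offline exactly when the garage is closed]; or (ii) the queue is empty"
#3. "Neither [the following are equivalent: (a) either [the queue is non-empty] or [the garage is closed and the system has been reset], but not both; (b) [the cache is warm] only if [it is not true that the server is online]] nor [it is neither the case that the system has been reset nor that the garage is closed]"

#1: This is S or ((Q -> R) iff not U).

Q -> R = True -> False = False
not U = not True = False
(Q -> R) iff not U = False iff False = True
S or ((Q -> R) iff not U) = True or True = True
Thus #1 is true.

#2: This is not (not U iff R) or S.

not U = not True = False
not U iff R = False iff False = True
not (not U iff R) = not True = False
not (not U iff R) or S = False or True = True
Thus #2 is true.

#3: This is ((not S xor (R and P)) iff (Q -> not U)) nor (P nor R).

not S = not True = False
R and P = False and False = False
not S xor (R and P) = False xor False = False
not U = not True = False
Q -> not U = True -> False = False
(not S xor (R and P)) iff (Q -> not U) = False iff False = True
P nor R = False nor False = True
((not S xor (R and P)) iff (Q -> not U)) nor (P nor R) = True nor True = False
So #3 is false.

True statements: 2 (#1, #2).

2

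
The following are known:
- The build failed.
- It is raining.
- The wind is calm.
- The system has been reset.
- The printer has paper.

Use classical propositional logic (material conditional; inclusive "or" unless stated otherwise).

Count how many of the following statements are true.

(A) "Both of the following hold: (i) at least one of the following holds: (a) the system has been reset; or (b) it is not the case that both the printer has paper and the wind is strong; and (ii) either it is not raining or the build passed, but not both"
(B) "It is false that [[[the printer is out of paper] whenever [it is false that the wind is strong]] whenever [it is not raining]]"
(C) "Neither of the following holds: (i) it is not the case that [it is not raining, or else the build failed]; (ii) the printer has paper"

Let S = "the system has been reset" (True), U = "the printer has paper" (True), R = "the wind is strong" (False), Q = "it is raining" (True), P = "the build passed" (False).

(A): Parsed as (S or (U nand R)) and (not Q xor P)

U nand R = True nand False = True
S or (U nand R) = True or True = True
not Q = not True = False
not Q xor P = False xor False = False
(S or (U nand R)) and (not Q xor P) = True and False = False
Thus (A) is false.

(B): This is not (not Q -> (not R -> not U)).

not Q = not True = False
not R = not False = True
not U = not True = False
not R -> not U = True -> False = False
not Q -> (not R -> not U) = False -> False = True
not (not Q -> (not R -> not U)) = not True = False
So (B) is false.

(C): Formalization: not (not Q or not P) nor U

not Q = not True = False
not P = not False = True
not Q or not P = False or True = True
not (not Q or not P) = not True = False
not (not Q or not P) nor U = False nor True = False
Thus (C) is false.

0 of the 3 statements are true (none).

0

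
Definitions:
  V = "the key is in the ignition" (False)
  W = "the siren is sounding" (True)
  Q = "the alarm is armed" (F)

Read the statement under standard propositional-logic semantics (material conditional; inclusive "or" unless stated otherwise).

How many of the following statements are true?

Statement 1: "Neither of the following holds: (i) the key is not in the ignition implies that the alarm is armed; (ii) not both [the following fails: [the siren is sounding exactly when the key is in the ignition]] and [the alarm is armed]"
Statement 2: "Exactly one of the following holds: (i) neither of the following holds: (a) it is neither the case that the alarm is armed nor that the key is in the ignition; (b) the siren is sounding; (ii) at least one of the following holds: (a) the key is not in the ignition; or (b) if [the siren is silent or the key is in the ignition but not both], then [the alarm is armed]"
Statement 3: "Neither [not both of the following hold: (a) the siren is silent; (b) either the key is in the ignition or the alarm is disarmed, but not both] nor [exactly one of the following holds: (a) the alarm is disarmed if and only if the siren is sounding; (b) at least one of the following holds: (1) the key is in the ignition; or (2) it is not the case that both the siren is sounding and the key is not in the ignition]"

1

Statement 1: This is (not V -> Q) nor (not (W iff V) nand Q).

not V = not False = True
not V -> Q = True -> False = False
W iff V = True iff False = False
not (W iff V) = not False = True
not (W iff V) nand Q = True nand False = True
(not V -> Q) nor (not (W iff V) nand Q) = False nor True = False
Thus Statement 1 is false.

Statement 2: Parsed as ((Q nor V) nor W) xor (not V or ((not W xor V) -> Q))

Q nor V = False nor False = True
(Q nor V) nor W = True nor True = False
not V = not False = True
not W = not True = False
not W xor V = False xor False = False
(not W xor V) -> Q = False -> False = True
not V or ((not W xor V) -> Q) = True or True = True
((Q nor V) nor W) xor (not V or ((not W xor V) -> Q)) = False xor True = True
Hence Statement 2 is true.

Statement 3: In symbols: (not W nand (V xor not Q)) nor ((not Q iff W) xor (V or (W nand not V)))

not W = not True = False
not Q = not False = True
V xor not Q = False xor True = True
not W nand (V xor not Q) = False nand True = True
not Q = not False = True
not Q iff W = True iff True = True
not V = not False = True
W nand not V = True nand True = False
V or (W nand not V) = False or False = False
(not Q iff W) xor (V or (W nand not V)) = True xor False = True
(not W nand (V xor not Q)) nor ((not Q iff W) xor (V or (W nand not V))) = True nor True = False
Thus Statement 3 is false.

1 of the 3 statements is true (Statement 2).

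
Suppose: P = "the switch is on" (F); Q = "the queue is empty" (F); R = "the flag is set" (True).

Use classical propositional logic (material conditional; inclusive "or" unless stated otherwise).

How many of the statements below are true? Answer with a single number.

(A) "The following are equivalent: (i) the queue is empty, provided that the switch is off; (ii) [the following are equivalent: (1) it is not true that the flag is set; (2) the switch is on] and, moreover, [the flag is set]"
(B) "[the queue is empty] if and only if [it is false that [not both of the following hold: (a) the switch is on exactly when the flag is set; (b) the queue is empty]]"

1

(A): Formalization: (¬P → Q) ↔ ((¬R ↔ P) ∧ R)

¬P = ¬F = T
¬P → Q = T → F = F
¬R = ¬T = F
¬R ↔ P = F ↔ F = T
(¬R ↔ P) ∧ R = T ∧ T = T
(¬P → Q) ↔ ((¬R ↔ P) ∧ R) = F ↔ T = F
Hence (A) is false.

(B): Parsed as Q ↔ ¬((P ↔ R) ↑ Q)

P ↔ R = F ↔ T = F
(P ↔ R) ↑ Q = F ↑ F = T
¬((P ↔ R) ↑ Q) = ¬T = F
Q ↔ ¬((P ↔ R) ↑ Q) = F ↔ F = T
Hence (B) is true.

1 of the 2 statements is true ((B)).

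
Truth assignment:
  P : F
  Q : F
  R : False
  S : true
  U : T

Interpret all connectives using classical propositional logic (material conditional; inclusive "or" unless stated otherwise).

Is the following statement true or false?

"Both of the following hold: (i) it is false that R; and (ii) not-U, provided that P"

Values: R=F, P=F, U=T.
This is ¬R ∧ (P → ¬U).

¬R = ¬F = T
¬U = ¬T = F
P → ¬U = F → F = T
¬R ∧ (P → ¬U) = T ∧ T = T

True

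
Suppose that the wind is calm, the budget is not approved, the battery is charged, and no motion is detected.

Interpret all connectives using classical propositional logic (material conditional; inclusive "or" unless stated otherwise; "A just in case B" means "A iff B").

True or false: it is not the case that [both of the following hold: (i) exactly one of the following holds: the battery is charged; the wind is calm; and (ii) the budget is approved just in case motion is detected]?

Let R = "the battery is charged" (T), P = "the wind is strong" (F), Q = "the budget is approved" (F), S = "motion is detected" (F).
Parsed as ¬((R ⊕ ¬P) ∧ (Q ↔ S))

¬P = ¬F = T
R ⊕ ¬P = T ⊕ T = F
Q ↔ S = F ↔ F = T
(R ⊕ ¬P) ∧ (Q ↔ S) = F ∧ T = F
¬((R ⊕ ¬P) ∧ (Q ↔ S)) = ¬F = T

The statement is true.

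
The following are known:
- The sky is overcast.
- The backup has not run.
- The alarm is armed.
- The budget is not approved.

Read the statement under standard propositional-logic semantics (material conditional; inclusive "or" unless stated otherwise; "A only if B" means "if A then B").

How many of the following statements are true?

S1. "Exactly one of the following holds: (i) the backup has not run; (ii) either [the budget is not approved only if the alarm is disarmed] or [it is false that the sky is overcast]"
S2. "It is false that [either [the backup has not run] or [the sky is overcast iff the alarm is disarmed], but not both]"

1

Let Q = "the backup has run" (False), S = "the budget is approved" (False), R = "the alarm is armed" (True), P = "the sky is overcast" (True).

S1: Formalization: not Q xor ((not S -> not R) or not P)

not Q = not False = True
not S = not False = True
not R = not True = False
not S -> not R = True -> False = False
not P = not True = False
(not S -> not R) or not P = False or False = False
not Q xor ((not S -> not R) or not P) = True xor False = True
So S1 is true.

S2: Parsed as not (not Q xor (P iff not R))

not Q = not False = True
not R = not True = False
P iff not R = True iff False = False
not Q xor (P iff not R) = True xor False = True
not (not Q xor (P iff not R)) = not True = False
So S2 is false.

True statements: 1.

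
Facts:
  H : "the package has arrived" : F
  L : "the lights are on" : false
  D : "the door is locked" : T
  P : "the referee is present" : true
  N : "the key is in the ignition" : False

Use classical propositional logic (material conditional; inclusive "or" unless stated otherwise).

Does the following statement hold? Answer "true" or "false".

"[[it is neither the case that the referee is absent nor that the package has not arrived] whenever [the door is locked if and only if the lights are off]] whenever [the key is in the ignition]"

True

Parsed as N → ((D ↔ ¬L) → (¬P ↓ ¬H))

¬L = ¬F = T
D ↔ ¬L = T ↔ T = T
¬P = ¬T = F
¬H = ¬F = T
¬P ↓ ¬H = F ↓ T = F
(D ↔ ¬L) → (¬P ↓ ¬H) = T → F = F
N → ((D ↔ ¬L) → (¬P ↓ ¬H)) = F → F = T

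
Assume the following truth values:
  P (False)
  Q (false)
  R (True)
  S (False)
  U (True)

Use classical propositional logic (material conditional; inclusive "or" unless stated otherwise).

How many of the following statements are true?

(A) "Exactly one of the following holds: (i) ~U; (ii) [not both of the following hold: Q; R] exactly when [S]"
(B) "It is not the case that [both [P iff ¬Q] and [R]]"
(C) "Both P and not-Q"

(A): Parsed as not U xor ((Q nand R) iff S)

not U = not True = False
Q nand R = False nand True = True
(Q nand R) iff S = True iff False = False
not U xor ((Q nand R) iff S) = False xor False = False
So (A) is false.

(B): Formalization: not ((P iff not Q) and R)

not Q = not False = True
P iff not Q = False iff True = False
(P iff not Q) and R = False and True = False
not ((P iff not Q) and R) = not False = True
Thus (B) is true.

(C): In symbols: P and not Q

not Q = not False = True
P and not Q = False and True = False
Thus (C) is false.

1 of the 3 statements is true ((B)).

1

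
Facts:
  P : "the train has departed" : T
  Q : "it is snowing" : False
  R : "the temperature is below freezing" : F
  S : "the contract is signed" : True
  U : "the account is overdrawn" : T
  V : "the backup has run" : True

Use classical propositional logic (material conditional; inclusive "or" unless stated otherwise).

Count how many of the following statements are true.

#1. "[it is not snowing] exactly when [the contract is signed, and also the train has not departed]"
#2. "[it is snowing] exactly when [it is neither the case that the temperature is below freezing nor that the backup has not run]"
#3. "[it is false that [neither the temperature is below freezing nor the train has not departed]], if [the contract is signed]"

#1: This is ~Q <-> (S & ~P).

~Q = ~F = T
~P = ~T = F
S & ~P = T & F = F
~Q <-> (S & ~P) = T <-> F = F
So #1 is false.

#2: This is Q <-> (R nor ~V).

~V = ~T = F
R nor ~V = F nor F = T
Q <-> (R nor ~V) = F <-> T = F
Thus #2 is false.

#3: Parsed as S -> ~(R nor ~P)

~P = ~T = F
R nor ~P = F nor F = T
~(R nor ~P) = ~T = F
S -> ~(R nor ~P) = T -> F = F
So #3 is false.

0 of the 3 statements are true (none).

0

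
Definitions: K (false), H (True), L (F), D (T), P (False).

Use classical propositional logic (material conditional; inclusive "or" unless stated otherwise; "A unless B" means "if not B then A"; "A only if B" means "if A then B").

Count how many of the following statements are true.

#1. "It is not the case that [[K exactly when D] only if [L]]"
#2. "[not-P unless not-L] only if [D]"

1

#1: In symbols: ¬((K ↔ D) → L)

K ↔ D = F ↔ T = F
(K ↔ D) → L = F → F = T
¬((K ↔ D) → L) = ¬T = F
Hence #1 is false.

#2: Formalization: (¬P ∨ ¬L) → D

¬P = ¬F = T
¬L = ¬F = T
¬P ∨ ¬L = T ∨ T = T
(¬P ∨ ¬L) → D = T → T = T
Thus #2 is true.

Count: 1.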